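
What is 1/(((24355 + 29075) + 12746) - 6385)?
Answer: 1/59791 ≈ 1.6725e-5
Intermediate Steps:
1/(((24355 + 29075) + 12746) - 6385) = 1/((53430 + 12746) - 6385) = 1/(66176 - 6385) = 1/59791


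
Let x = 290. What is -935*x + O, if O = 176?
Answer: -270974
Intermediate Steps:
-935*x + O = -935*290 + 176 = -271150 + 176 = -270974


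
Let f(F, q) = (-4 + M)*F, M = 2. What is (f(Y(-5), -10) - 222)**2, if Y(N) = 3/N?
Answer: 1218816/25 ≈ 48753.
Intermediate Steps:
f(F, q) = -2*F (f(F, q) = (-4 + 2)*F = -2*F)
(f(Y(-5), -10) - 222)**2 = (-6/(-5) - 222)**2 = (-6*(-1)/5 - 222)**2 = (-2*(-3/5) - 222)**2 = (6/5 - 222)**2 = (-1104/5)**2 = 1218816/25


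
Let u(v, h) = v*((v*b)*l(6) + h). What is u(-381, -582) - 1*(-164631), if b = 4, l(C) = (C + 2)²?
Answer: 37547589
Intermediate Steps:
l(C) = (2 + C)²
u(v, h) = v*(h + 256*v) (u(v, h) = v*((v*4)*(2 + 6)² + h) = v*((4*v)*8² + h) = v*((4*v)*64 + h) = v*(256*v + h) = v*(h + 256*v))
u(-381, -582) - 1*(-164631) = -381*(-582 + 256*(-381)) - 1*(-164631) = -381*(-582 - 97536) + 164631 = -381*(-98118) + 164631 = 37382958 + 164631 = 37547589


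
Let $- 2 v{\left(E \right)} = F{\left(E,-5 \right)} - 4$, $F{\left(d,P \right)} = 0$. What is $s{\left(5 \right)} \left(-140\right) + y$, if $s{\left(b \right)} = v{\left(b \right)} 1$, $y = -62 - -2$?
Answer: $-340$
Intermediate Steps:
$y = -60$ ($y = -62 + 2 = -60$)
$v{\left(E \right)} = 2$ ($v{\left(E \right)} = - \frac{0 - 4}{2} = \left(- \frac{1}{2}\right) \left(-4\right) = 2$)
$s{\left(b \right)} = 2$ ($s{\left(b \right)} = 2 \cdot 1 = 2$)
$s{\left(5 \right)} \left(-140\right) + y = 2 \left(-140\right) - 60 = -280 - 60 = -340$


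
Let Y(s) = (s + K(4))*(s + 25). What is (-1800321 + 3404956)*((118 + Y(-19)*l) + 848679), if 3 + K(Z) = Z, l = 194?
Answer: 1328389061575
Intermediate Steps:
K(Z) = -3 + Z
Y(s) = (1 + s)*(25 + s) (Y(s) = (s + (-3 + 4))*(s + 25) = (s + 1)*(25 + s) = (1 + s)*(25 + s))
(-1800321 + 3404956)*((118 + Y(-19)*l) + 848679) = (-1800321 + 3404956)*((118 + (25 + (-19)**2 + 26*(-19))*194) + 848679) = 1604635*((118 + (25 + 361 - 494)*194) + 848679) = 1604635*((118 - 108*194) + 848679) = 1604635*((118 - 20952) + 848679) = 1604635*(-20834 + 848679) = 1604635*827845 = 1328389061575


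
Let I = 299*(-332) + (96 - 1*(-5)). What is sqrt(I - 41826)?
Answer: I*sqrt(140993) ≈ 375.49*I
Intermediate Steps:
I = -99167 (I = -99268 + (96 + 5) = -99268 + 101 = -99167)
sqrt(I - 41826) = sqrt(-99167 - 41826) = sqrt(-140993) = I*sqrt(140993)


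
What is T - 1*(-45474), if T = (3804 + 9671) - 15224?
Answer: 43725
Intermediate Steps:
T = -1749 (T = 13475 - 15224 = -1749)
T - 1*(-45474) = -1749 - 1*(-45474) = -1749 + 45474 = 43725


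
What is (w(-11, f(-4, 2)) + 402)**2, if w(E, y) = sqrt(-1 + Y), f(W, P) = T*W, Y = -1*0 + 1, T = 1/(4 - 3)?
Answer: 161604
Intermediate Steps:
T = 1 (T = 1/1 = 1)
Y = 1 (Y = 0 + 1 = 1)
f(W, P) = W (f(W, P) = 1*W = W)
w(E, y) = 0 (w(E, y) = sqrt(-1 + 1) = sqrt(0) = 0)
(w(-11, f(-4, 2)) + 402)**2 = (0 + 402)**2 = 402**2 = 161604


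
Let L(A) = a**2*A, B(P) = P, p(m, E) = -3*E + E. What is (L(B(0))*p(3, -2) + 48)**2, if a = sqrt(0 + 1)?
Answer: 2304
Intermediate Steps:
a = 1 (a = sqrt(1) = 1)
p(m, E) = -2*E
L(A) = A (L(A) = 1**2*A = 1*A = A)
(L(B(0))*p(3, -2) + 48)**2 = (0*(-2*(-2)) + 48)**2 = (0*4 + 48)**2 = (0 + 48)**2 = 48**2 = 2304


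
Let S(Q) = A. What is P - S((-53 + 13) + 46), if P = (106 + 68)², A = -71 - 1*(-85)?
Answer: 30262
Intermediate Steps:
A = 14 (A = -71 + 85 = 14)
S(Q) = 14
P = 30276 (P = 174² = 30276)
P - S((-53 + 13) + 46) = 30276 - 1*14 = 30276 - 14 = 30262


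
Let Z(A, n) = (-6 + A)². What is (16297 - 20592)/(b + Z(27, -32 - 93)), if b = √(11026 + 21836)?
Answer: -631365/53873 + 4295*√32862/161619 ≈ -6.9021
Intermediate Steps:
b = √32862 ≈ 181.28
(16297 - 20592)/(b + Z(27, -32 - 93)) = (16297 - 20592)/(√32862 + (-6 + 27)²) = -4295/(√32862 + 21²) = -4295/(√32862 + 441) = -4295/(441 + √32862)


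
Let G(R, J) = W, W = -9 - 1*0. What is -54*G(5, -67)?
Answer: 486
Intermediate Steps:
W = -9 (W = -9 + 0 = -9)
G(R, J) = -9
-54*G(5, -67) = -54*(-9) = 486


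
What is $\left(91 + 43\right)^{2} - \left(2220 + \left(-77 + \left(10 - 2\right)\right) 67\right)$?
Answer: $20359$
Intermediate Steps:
$\left(91 + 43\right)^{2} - \left(2220 + \left(-77 + \left(10 - 2\right)\right) 67\right) = 134^{2} - \left(2220 + \left(-77 + 8\right) 67\right) = 17956 - \left(2220 - 4623\right) = 17956 - -2403 = 17956 + 2403 = 20359$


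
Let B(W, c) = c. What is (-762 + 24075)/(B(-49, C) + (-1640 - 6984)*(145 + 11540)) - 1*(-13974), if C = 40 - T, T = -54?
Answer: 1408178765691/100771346 ≈ 13974.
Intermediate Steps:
C = 94 (C = 40 - 1*(-54) = 40 + 54 = 94)
(-762 + 24075)/(B(-49, C) + (-1640 - 6984)*(145 + 11540)) - 1*(-13974) = (-762 + 24075)/(94 + (-1640 - 6984)*(145 + 11540)) - 1*(-13974) = 23313/(94 - 8624*11685) + 13974 = 23313/(94 - 100771440) + 13974 = 23313/(-100771346) + 13974 = 23313*(-1/100771346) + 13974 = -23313/100771346 + 13974 = 1408178765691/100771346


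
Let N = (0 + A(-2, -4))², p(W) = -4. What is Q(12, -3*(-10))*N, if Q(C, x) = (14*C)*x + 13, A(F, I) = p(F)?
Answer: 80848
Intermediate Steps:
A(F, I) = -4
Q(C, x) = 13 + 14*C*x (Q(C, x) = 14*C*x + 13 = 13 + 14*C*x)
N = 16 (N = (0 - 4)² = (-4)² = 16)
Q(12, -3*(-10))*N = (13 + 14*12*(-3*(-10)))*16 = (13 + 14*12*30)*16 = (13 + 5040)*16 = 5053*16 = 80848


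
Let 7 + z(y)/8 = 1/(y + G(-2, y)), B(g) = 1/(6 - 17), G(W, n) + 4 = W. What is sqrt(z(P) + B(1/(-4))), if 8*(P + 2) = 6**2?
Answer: I*sqrt(346115)/77 ≈ 7.6405*I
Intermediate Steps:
P = 5/2 (P = -2 + (1/8)*6**2 = -2 + (1/8)*36 = -2 + 9/2 = 5/2 ≈ 2.5000)
G(W, n) = -4 + W
B(g) = -1/11 (B(g) = 1/(-11) = -1/11)
z(y) = -56 + 8/(-6 + y) (z(y) = -56 + 8/(y + (-4 - 2)) = -56 + 8/(y - 6) = -56 + 8/(-6 + y))
sqrt(z(P) + B(1/(-4))) = sqrt(8*(43 - 7*5/2)/(-6 + 5/2) - 1/11) = sqrt(8*(43 - 35/2)/(-7/2) - 1/11) = sqrt(8*(-2/7)*(51/2) - 1/11) = sqrt(-408/7 - 1/11) = sqrt(-4495/77) = I*sqrt(346115)/77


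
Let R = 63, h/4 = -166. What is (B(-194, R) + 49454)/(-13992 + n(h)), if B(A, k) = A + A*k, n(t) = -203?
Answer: -37038/14195 ≈ -2.6092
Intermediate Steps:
h = -664 (h = 4*(-166) = -664)
(B(-194, R) + 49454)/(-13992 + n(h)) = (-194*(1 + 63) + 49454)/(-13992 - 203) = (-194*64 + 49454)/(-14195) = (-12416 + 49454)*(-1/14195) = 37038*(-1/14195) = -37038/14195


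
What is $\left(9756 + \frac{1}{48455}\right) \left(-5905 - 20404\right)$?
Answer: $- \frac{12436974143129}{48455} \approx -2.5667 \cdot 10^{8}$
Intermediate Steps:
$\left(9756 + \frac{1}{48455}\right) \left(-5905 - 20404\right) = \left(9756 + \frac{1}{48455}\right) \left(-26309\right) = \frac{472726981}{48455} \left(-26309\right) = - \frac{12436974143129}{48455}$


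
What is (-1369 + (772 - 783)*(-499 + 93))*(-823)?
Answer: -2548831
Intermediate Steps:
(-1369 + (772 - 783)*(-499 + 93))*(-823) = (-1369 - 11*(-406))*(-823) = (-1369 + 4466)*(-823) = 3097*(-823) = -2548831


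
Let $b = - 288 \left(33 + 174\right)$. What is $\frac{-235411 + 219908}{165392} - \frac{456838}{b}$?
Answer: $\frac{1166142557}{154062648} \approx 7.5693$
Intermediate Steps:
$b = -59616$ ($b = \left(-288\right) 207 = -59616$)
$\frac{-235411 + 219908}{165392} - \frac{456838}{b} = \frac{-235411 + 219908}{165392} - \frac{456838}{-59616} = \left(-15503\right) \frac{1}{165392} - - \frac{228419}{29808} = - \frac{15503}{165392} + \frac{228419}{29808} = \frac{1166142557}{154062648}$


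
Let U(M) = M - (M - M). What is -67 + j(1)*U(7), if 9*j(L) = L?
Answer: -596/9 ≈ -66.222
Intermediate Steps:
j(L) = L/9
U(M) = M (U(M) = M - 1*0 = M + 0 = M)
-67 + j(1)*U(7) = -67 + ((⅑)*1)*7 = -67 + (⅑)*7 = -67 + 7/9 = -596/9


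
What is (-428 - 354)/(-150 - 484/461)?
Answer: 180251/34817 ≈ 5.1771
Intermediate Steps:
(-428 - 354)/(-150 - 484/461) = -782/(-150 - 484*1/461) = -782/(-150 - 484/461) = -782/(-69634/461) = -782*(-461/69634) = 180251/34817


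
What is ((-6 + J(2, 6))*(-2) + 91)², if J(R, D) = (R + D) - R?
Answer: 8281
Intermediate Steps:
J(R, D) = D (J(R, D) = (D + R) - R = D)
((-6 + J(2, 6))*(-2) + 91)² = ((-6 + 6)*(-2) + 91)² = (0*(-2) + 91)² = (0 + 91)² = 91² = 8281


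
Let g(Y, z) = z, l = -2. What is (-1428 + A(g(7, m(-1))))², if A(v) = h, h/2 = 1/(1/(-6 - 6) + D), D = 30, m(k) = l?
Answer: 262787466384/128881 ≈ 2.0390e+6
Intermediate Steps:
m(k) = -2
h = 24/359 (h = 2/(1/(-6 - 6) + 30) = 2/(1/(-12) + 30) = 2/(-1/12 + 30) = 2/(359/12) = 2*(12/359) = 24/359 ≈ 0.066852)
A(v) = 24/359
(-1428 + A(g(7, m(-1))))² = (-1428 + 24/359)² = (-512628/359)² = 262787466384/128881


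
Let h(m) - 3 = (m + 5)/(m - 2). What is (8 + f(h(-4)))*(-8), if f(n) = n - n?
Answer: -64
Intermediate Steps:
h(m) = 3 + (5 + m)/(-2 + m) (h(m) = 3 + (m + 5)/(m - 2) = 3 + (5 + m)/(-2 + m))
f(n) = 0
(8 + f(h(-4)))*(-8) = (8 + 0)*(-8) = 8*(-8) = -64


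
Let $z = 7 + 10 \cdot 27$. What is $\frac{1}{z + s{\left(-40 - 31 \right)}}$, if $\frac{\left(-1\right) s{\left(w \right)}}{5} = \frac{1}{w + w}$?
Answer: $\frac{142}{39339} \approx 0.0036096$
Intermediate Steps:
$s{\left(w \right)} = - \frac{5}{2 w}$ ($s{\left(w \right)} = - \frac{5}{w + w} = - \frac{5}{2 w}$)
$z = 277$ ($z = 7 + 270 = 277$)
$\frac{1}{z + s{\left(-40 - 31 \right)}} = \frac{1}{277 - \frac{5}{2 \left(-40 - 31\right)}} = \frac{1}{277 - \frac{5}{2 \left(-71\right)}} = \frac{1}{277 - - \frac{5}{142}} = \frac{1}{277 + \frac{5}{142}} = \frac{1}{\frac{39339}{142}} = \frac{142}{39339}$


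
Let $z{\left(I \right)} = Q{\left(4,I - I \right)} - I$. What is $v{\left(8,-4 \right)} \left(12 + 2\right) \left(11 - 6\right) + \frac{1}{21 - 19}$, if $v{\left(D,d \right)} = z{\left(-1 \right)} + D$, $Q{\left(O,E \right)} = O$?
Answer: $\frac{1821}{2} \approx 910.5$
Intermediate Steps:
$z{\left(I \right)} = 4 - I$
$v{\left(D,d \right)} = 5 + D$ ($v{\left(D,d \right)} = \left(4 - -1\right) + D = \left(4 + 1\right) + D = 5 + D$)
$v{\left(8,-4 \right)} \left(12 + 2\right) \left(11 - 6\right) + \frac{1}{21 - 19} = \left(5 + 8\right) \left(12 + 2\right) \left(11 - 6\right) + \frac{1}{21 - 19} = 13 \cdot 14 \cdot 5 + \frac{1}{2} = 13 \cdot 70 + \frac{1}{2} = 910 + \frac{1}{2} = \frac{1821}{2}$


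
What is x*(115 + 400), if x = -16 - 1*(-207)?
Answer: 98365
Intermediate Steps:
x = 191 (x = -16 + 207 = 191)
x*(115 + 400) = 191*(115 + 400) = 191*515 = 98365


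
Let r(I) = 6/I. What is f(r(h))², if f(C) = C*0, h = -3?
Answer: 0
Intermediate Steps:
f(C) = 0
f(r(h))² = 0² = 0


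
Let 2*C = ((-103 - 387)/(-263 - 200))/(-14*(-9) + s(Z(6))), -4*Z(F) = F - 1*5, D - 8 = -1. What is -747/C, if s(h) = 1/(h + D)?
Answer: -130889174/735 ≈ -1.7808e+5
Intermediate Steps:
D = 7 (D = 8 - 1 = 7)
Z(F) = 5/4 - F/4 (Z(F) = -(F - 1*5)/4 = -(F - 5)/4 = -(-5 + F)/4 = 5/4 - F/4)
s(h) = 1/(7 + h) (s(h) = 1/(h + 7) = 1/(7 + h))
C = 6615/1576978 (C = (((-103 - 387)/(-263 - 200))/(-14*(-9) + 1/(7 + (5/4 - ¼*6))))/2 = ((-490/(-463))/(126 + 1/(7 + (5/4 - 3/2))))/2 = ((-490*(-1/463))/(126 + 1/(7 - ¼)))/2 = (490/(463*(126 + 1/(27/4))))/2 = (490/(463*(126 + 4/27)))/2 = (490/(463*(3406/27)))/2 = ((490/463)*(27/3406))/2 = (½)*(6615/788489) = 6615/1576978 ≈ 0.0041947)
-747/C = -747/6615/1576978 = -747*1576978/6615 = -130889174/735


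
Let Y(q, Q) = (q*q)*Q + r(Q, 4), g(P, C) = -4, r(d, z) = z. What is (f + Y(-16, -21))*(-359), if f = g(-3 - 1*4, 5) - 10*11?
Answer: 1969474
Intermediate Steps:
f = -114 (f = -4 - 10*11 = -4 - 110 = -114)
Y(q, Q) = 4 + Q*q² (Y(q, Q) = (q*q)*Q + 4 = q²*Q + 4 = Q*q² + 4 = 4 + Q*q²)
(f + Y(-16, -21))*(-359) = (-114 + (4 - 21*(-16)²))*(-359) = (-114 + (4 - 21*256))*(-359) = (-114 + (4 - 5376))*(-359) = (-114 - 5372)*(-359) = -5486*(-359) = 1969474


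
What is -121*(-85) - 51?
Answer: 10234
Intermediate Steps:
-121*(-85) - 51 = 10285 - 51 = 10234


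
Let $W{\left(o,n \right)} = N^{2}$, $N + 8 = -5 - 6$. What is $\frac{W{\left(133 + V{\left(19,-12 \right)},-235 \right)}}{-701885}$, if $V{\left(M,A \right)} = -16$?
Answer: $- \frac{361}{701885} \approx -0.00051433$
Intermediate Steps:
$N = -19$ ($N = -8 - 11 = -19$)
$W{\left(o,n \right)} = 361$ ($W{\left(o,n \right)} = \left(-19\right)^{2} = 361$)
$\frac{W{\left(133 + V{\left(19,-12 \right)},-235 \right)}}{-701885} = \frac{361}{-701885} = 361 \left(- \frac{1}{701885}\right) = - \frac{361}{701885}$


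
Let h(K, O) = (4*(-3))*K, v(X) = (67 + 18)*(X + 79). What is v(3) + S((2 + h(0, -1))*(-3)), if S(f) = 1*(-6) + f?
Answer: 6958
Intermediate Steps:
v(X) = 6715 + 85*X (v(X) = 85*(79 + X) = 6715 + 85*X)
h(K, O) = -12*K
S(f) = -6 + f
v(3) + S((2 + h(0, -1))*(-3)) = (6715 + 85*3) + (-6 + (2 - 12*0)*(-3)) = (6715 + 255) + (-6 + (2 + 0)*(-3)) = 6970 + (-6 + 2*(-3)) = 6970 + (-6 - 6) = 6970 - 12 = 6958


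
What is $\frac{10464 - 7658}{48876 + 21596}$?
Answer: $\frac{61}{1532} \approx 0.039817$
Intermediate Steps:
$\frac{10464 - 7658}{48876 + 21596} = \frac{2806}{70472} = 2806 \cdot \frac{1}{70472} = \frac{61}{1532}$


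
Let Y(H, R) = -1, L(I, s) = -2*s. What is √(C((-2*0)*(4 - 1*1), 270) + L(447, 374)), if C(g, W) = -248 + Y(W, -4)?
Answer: I*√997 ≈ 31.575*I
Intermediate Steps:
C(g, W) = -249 (C(g, W) = -248 - 1 = -249)
√(C((-2*0)*(4 - 1*1), 270) + L(447, 374)) = √(-249 - 2*374) = √(-249 - 748) = √(-997) = I*√997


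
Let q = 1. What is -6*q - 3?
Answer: -9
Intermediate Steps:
-6*q - 3 = -6*1 - 3 = -6 - 3 = -9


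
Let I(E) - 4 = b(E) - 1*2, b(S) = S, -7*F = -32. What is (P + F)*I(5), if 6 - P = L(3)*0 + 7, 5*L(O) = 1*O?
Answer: 25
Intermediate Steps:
L(O) = O/5 (L(O) = (1*O)/5 = O/5)
F = 32/7 (F = -1/7*(-32) = 32/7 ≈ 4.5714)
P = -1 (P = 6 - (((1/5)*3)*0 + 7) = 6 - ((3/5)*0 + 7) = 6 - (0 + 7) = 6 - 1*7 = 6 - 7 = -1)
I(E) = 2 + E (I(E) = 4 + (E - 1*2) = 4 + (E - 2) = 4 + (-2 + E) = 2 + E)
(P + F)*I(5) = (-1 + 32/7)*(2 + 5) = (25/7)*7 = 25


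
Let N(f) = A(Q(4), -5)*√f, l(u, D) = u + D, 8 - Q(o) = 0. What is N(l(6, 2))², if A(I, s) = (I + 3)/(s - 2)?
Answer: 968/49 ≈ 19.755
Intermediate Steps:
Q(o) = 8 (Q(o) = 8 - 1*0 = 8 + 0 = 8)
A(I, s) = (3 + I)/(-2 + s)
l(u, D) = D + u
N(f) = -11*√f/7 (N(f) = ((3 + 8)/(-2 - 5))*√f = (11/(-7))*√f = (-⅐*11)*√f = -11*√f/7)
N(l(6, 2))² = (-11*√(2 + 6)/7)² = (-22*√2/7)² = 968/49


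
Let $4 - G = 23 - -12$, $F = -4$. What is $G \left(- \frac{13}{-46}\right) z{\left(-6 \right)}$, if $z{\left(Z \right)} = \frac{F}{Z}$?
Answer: $- \frac{403}{69} \approx -5.8406$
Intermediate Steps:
$z{\left(Z \right)} = - \frac{4}{Z}$
$G = -31$ ($G = 4 - \left(23 - -12\right) = 4 - \left(23 + 12\right) = 4 - 35 = -31$)
$G \left(- \frac{13}{-46}\right) z{\left(-6 \right)} = - 31 \left(- \frac{13}{-46}\right) \left(- \frac{4}{-6}\right) = - 31 \left(\left(-13\right) \left(- \frac{1}{46}\right)\right) \left(\left(-4\right) \left(- \frac{1}{6}\right)\right) = \left(-31\right) \frac{13}{46} \cdot \frac{2}{3} = \left(- \frac{403}{46}\right) \frac{2}{3} = - \frac{403}{69}$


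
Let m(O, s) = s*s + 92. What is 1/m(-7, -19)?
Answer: 1/453 ≈ 0.0022075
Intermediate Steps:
m(O, s) = 92 + s² (m(O, s) = s² + 92 = 92 + s²)
1/m(-7, -19) = 1/(92 + (-19)²) = 1/(92 + 361) = 1/453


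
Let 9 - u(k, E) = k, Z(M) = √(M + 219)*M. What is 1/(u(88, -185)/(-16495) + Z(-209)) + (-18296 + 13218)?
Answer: -603517556682940807/118849459764009 - 56865770225*√10/118849459764009 ≈ -5078.0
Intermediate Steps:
Z(M) = M*√(219 + M) (Z(M) = √(219 + M)*M = M*√(219 + M))
u(k, E) = 9 - k
1/(u(88, -185)/(-16495) + Z(-209)) + (-18296 + 13218) = 1/((9 - 1*88)/(-16495) - 209*√(219 - 209)) + (-18296 + 13218) = 1/((9 - 88)*(-1/16495) - 209*√10) - 5078 = 1/(-79*(-1/16495) - 209*√10) - 5078 = 1/(79/16495 - 209*√10) - 5078 = -5078 + 1/(79/16495 - 209*√10)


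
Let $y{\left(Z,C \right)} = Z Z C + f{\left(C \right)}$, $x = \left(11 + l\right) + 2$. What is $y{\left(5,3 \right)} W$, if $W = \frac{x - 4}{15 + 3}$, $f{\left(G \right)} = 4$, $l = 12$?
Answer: $\frac{553}{6} \approx 92.167$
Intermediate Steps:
$x = 25$ ($x = \left(11 + 12\right) + 2 = 23 + 2 = 25$)
$W = \frac{7}{6}$ ($W = \frac{25 - 4}{15 + 3} = \frac{21}{18} = 21 \cdot \frac{1}{18} = \frac{7}{6} \approx 1.1667$)
$y{\left(Z,C \right)} = 4 + C Z^{2}$ ($y{\left(Z,C \right)} = Z Z C + 4 = Z^{2} C + 4 = C Z^{2} + 4 = 4 + C Z^{2}$)
$y{\left(5,3 \right)} W = \left(4 + 3 \cdot 5^{2}\right) \frac{7}{6} = \left(4 + 3 \cdot 25\right) \frac{7}{6} = \left(4 + 75\right) \frac{7}{6} = 79 \cdot \frac{7}{6} = \frac{553}{6}$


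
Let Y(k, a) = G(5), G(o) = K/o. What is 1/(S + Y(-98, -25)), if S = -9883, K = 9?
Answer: -5/49406 ≈ -0.00010120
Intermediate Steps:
G(o) = 9/o
Y(k, a) = 9/5
1/(S + Y(-98, -25)) = 1/(-9883 + 9/5) = 1/(-49406/5) = -5/49406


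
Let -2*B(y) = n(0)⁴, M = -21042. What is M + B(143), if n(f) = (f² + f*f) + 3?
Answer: -42165/2 ≈ -21083.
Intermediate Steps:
n(f) = 3 + 2*f² (n(f) = (f² + f²) + 3 = 2*f² + 3 = 3 + 2*f²)
B(y) = -81/2 (B(y) = -(3 + 2*0²)⁴/2 = -(3 + 2*0)⁴/2 = -(3 + 0)⁴/2 = -½*3⁴ = -½*81 = -81/2)
M + B(143) = -21042 - 81/2 = -42165/2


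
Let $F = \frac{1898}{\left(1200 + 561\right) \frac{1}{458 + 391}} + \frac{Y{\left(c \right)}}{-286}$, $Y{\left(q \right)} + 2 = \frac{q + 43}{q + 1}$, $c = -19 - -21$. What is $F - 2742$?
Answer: $- \frac{23593827}{12914} \approx -1827.0$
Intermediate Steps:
$c = 2$ ($c = -19 + 21 = 2$)
$Y{\left(q \right)} = -2 + \frac{43 + q}{1 + q}$ ($Y{\left(q \right)} = -2 + \frac{q + 43}{q + 1} = -2 + \frac{43 + q}{1 + q}$)
$F = \frac{11816361}{12914}$ ($F = \frac{1898}{\left(1200 + 561\right) \frac{1}{458 + 391}} + \frac{\frac{1}{1 + 2} \left(41 - 2\right)}{-286} = \frac{1898}{1761 \cdot \frac{1}{849}} + \frac{41 - 2}{3} \left(- \frac{1}{286}\right) = \frac{1898}{1761 \cdot \frac{1}{849}} + \frac{1}{3} \cdot 39 \left(- \frac{1}{286}\right) = \frac{1898}{\frac{587}{283}} + 13 \left(- \frac{1}{286}\right) = 1898 \cdot \frac{283}{587} - \frac{1}{22} = \frac{537134}{587} - \frac{1}{22} = \frac{11816361}{12914} \approx 915.0$)
$F - 2742 = \frac{11816361}{12914} - 2742 = - \frac{23593827}{12914}$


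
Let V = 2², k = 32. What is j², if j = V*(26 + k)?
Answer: 53824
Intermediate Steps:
V = 4
j = 232 (j = 4*(26 + 32) = 4*58 = 232)
j² = 232² = 53824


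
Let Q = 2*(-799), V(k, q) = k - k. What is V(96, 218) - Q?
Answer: 1598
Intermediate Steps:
V(k, q) = 0
Q = -1598
V(96, 218) - Q = 0 - 1*(-1598) = 0 + 1598 = 1598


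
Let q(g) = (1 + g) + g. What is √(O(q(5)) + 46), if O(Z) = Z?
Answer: √57 ≈ 7.5498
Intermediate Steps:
q(g) = 1 + 2*g
√(O(q(5)) + 46) = √((1 + 2*5) + 46) = √((1 + 10) + 46) = √(11 + 46) = √57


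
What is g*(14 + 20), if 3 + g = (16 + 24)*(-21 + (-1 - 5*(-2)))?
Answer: -16422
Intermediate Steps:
g = -483 (g = -3 + (16 + 24)*(-21 + (-1 - 5*(-2))) = -3 + 40*(-21 + (-1 + 10)) = -3 + 40*(-21 + 9) = -3 + 40*(-12) = -3 - 480 = -483)
g*(14 + 20) = -483*(14 + 20) = -483*34 = -16422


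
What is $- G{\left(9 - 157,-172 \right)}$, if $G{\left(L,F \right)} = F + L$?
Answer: $320$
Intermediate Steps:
$- G{\left(9 - 157,-172 \right)} = - (-172 + \left(9 - 157\right)) = - (-172 - 148) = \left(-1\right) \left(-320\right) = 320$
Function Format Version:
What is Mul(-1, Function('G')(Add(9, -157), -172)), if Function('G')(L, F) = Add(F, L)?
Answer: 320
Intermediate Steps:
Mul(-1, Function('G')(Add(9, -157), -172)) = Mul(-1, Add(-172, Add(9, -157))) = Mul(-1, Add(-172, -148)) = Mul(-1, -320) = 320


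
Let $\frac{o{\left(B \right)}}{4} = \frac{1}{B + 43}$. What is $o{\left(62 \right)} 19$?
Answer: $\frac{76}{105} \approx 0.72381$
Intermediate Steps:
$o{\left(B \right)} = \frac{4}{43 + B}$ ($o{\left(B \right)} = \frac{4}{B + 43} = \frac{4}{43 + B}$)
$o{\left(62 \right)} 19 = \frac{4}{43 + 62} \cdot 19 = \frac{4}{105} \cdot 19 = \frac{76}{105}$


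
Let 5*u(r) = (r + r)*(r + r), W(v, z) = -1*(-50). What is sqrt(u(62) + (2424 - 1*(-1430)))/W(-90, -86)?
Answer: sqrt(173230)/250 ≈ 1.6648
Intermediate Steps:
W(v, z) = 50
u(r) = 4*r**2/5 (u(r) = ((r + r)*(r + r))/5 = ((2*r)*(2*r))/5 = (4*r**2)/5 = 4*r**2/5)
sqrt(u(62) + (2424 - 1*(-1430)))/W(-90, -86) = sqrt((4/5)*62**2 + (2424 - 1*(-1430)))/50 = sqrt((4/5)*3844 + (2424 + 1430))*(1/50) = sqrt(15376/5 + 3854)*(1/50) = sqrt(34646/5)*(1/50) = (sqrt(173230)/5)*(1/50) = sqrt(173230)/250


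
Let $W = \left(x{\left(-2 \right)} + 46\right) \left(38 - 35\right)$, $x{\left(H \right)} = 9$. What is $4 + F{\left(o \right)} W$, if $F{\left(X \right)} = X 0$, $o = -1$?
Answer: $4$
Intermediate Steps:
$F{\left(X \right)} = 0$
$W = 165$ ($W = \left(9 + 46\right) \left(38 - 35\right) = 55 \cdot 3 = 165$)
$4 + F{\left(o \right)} W = 4 + 0 \cdot 165 = 4 + 0 = 4$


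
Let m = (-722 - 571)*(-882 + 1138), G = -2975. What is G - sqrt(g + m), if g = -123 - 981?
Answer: -2975 - 4*I*sqrt(20757) ≈ -2975.0 - 576.29*I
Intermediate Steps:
m = -331008 (m = -1293*256 = -331008)
g = -1104
G - sqrt(g + m) = -2975 - sqrt(-1104 - 331008) = -2975 - sqrt(-332112) = -2975 - 4*I*sqrt(20757)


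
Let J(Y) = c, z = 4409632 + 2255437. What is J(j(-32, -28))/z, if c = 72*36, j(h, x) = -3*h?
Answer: 2592/6665069 ≈ 0.00038889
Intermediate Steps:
c = 2592
z = 6665069
J(Y) = 2592
J(j(-32, -28))/z = 2592/6665069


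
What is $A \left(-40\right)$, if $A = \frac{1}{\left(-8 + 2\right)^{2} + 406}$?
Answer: $- \frac{20}{221} \approx -0.090498$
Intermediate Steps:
$A = \frac{1}{442}$ ($A = \frac{1}{\left(-6\right)^{2} + 406} = \frac{1}{36 + 406} = \frac{1}{442} \approx 0.0022624$)
$A \left(-40\right) = \frac{1}{442} \left(-40\right) = - \frac{20}{221}$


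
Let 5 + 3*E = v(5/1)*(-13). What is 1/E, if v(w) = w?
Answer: -3/70 ≈ -0.042857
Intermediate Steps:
E = -70/3 (E = -5/3 + ((5/1)*(-13))/3 = -5/3 + ((5*1)*(-13))/3 = -5/3 + (5*(-13))/3 = -5/3 + (⅓)*(-65) = -5/3 - 65/3 = -70/3 ≈ -23.333)
1/E = 1/(-70/3) = -3/70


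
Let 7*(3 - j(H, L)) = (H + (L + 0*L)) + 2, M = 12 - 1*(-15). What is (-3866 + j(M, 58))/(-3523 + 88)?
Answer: 27128/24045 ≈ 1.1282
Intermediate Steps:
M = 27 (M = 12 + 15 = 27)
j(H, L) = 19/7 - H/7 - L/7 (j(H, L) = 3 - ((H + (L + 0*L)) + 2)/7 = 3 - ((H + (L + 0)) + 2)/7 = 3 - ((H + L) + 2)/7 = 3 - (2 + H + L)/7 = 3 + (-2/7 - H/7 - L/7) = 19/7 - H/7 - L/7)
(-3866 + j(M, 58))/(-3523 + 88) = (-3866 + (19/7 - ⅐*27 - ⅐*58))/(-3523 + 88) = (-3866 + (19/7 - 27/7 - 58/7))/(-3435) = (-3866 - 66/7)*(-1/3435) = -27128/7*(-1/3435) = 27128/24045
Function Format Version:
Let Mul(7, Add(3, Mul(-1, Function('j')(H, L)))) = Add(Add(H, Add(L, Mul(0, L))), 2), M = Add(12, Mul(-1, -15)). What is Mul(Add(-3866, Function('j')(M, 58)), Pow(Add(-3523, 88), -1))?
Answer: Rational(27128, 24045) ≈ 1.1282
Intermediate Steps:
M = 27 (M = Add(12, 15) = 27)
Function('j')(H, L) = Add(Rational(19, 7), Mul(Rational(-1, 7), H), Mul(Rational(-1, 7), L)) (Function('j')(H, L) = Add(3, Mul(Rational(-1, 7), Add(Add(H, Add(L, Mul(0, L))), 2))) = Add(3, Mul(Rational(-1, 7), Add(Add(H, Add(L, 0)), 2))) = Add(3, Mul(Rational(-1, 7), Add(Add(H, L), 2))) = Add(3, Mul(Rational(-1, 7), Add(2, H, L))) = Add(3, Add(Rational(-2, 7), Mul(Rational(-1, 7), H), Mul(Rational(-1, 7), L))) = Add(Rational(19, 7), Mul(Rational(-1, 7), H), Mul(Rational(-1, 7), L)))
Mul(Add(-3866, Function('j')(M, 58)), Pow(Add(-3523, 88), -1)) = Mul(Add(-3866, Add(Rational(19, 7), Mul(Rational(-1, 7), 27), Mul(Rational(-1, 7), 58))), Pow(Add(-3523, 88), -1)) = Mul(Add(-3866, Add(Rational(19, 7), Rational(-27, 7), Rational(-58, 7))), Pow(-3435, -1)) = Mul(Add(-3866, Rational(-66, 7)), Rational(-1, 3435)) = Mul(Rational(-27128, 7), Rational(-1, 3435)) = Rational(27128, 24045)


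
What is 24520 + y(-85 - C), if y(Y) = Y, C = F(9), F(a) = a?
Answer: 24426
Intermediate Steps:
C = 9
24520 + y(-85 - C) = 24520 + (-85 - 1*9) = 24520 + (-85 - 9) = 24520 - 94 = 24426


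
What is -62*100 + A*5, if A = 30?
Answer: -6050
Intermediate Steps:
-62*100 + A*5 = -62*100 + 30*5 = -6200 + 150 = -6050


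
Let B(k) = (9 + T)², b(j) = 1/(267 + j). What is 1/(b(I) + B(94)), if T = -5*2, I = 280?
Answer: 547/548 ≈ 0.99817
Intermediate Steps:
T = -10
B(k) = 1 (B(k) = (9 - 10)² = (-1)² = 1)
1/(b(I) + B(94)) = 1/(1/(267 + 280) + 1) = 1/(1/547 + 1) = 1/(548/547) = 547/548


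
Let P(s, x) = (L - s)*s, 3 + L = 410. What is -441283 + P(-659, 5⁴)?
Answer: -1143777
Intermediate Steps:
L = 407 (L = -3 + 410 = 407)
P(s, x) = s*(407 - s) (P(s, x) = (407 - s)*s = s*(407 - s))
-441283 + P(-659, 5⁴) = -441283 - 659*(407 - 1*(-659)) = -441283 - 659*(407 + 659) = -441283 - 659*1066 = -441283 - 702494 = -1143777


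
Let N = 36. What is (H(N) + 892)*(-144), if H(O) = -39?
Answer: -122832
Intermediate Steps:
(H(N) + 892)*(-144) = (-39 + 892)*(-144) = 853*(-144) = -122832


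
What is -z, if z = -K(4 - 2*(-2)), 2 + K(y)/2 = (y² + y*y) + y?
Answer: 268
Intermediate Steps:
K(y) = -4 + 2*y + 4*y² (K(y) = -4 + 2*((y² + y*y) + y) = -4 + 2*((y² + y²) + y) = -4 + 2*(2*y² + y) = -4 + 2*(y + 2*y²) = -4 + (2*y + 4*y²) = -4 + 2*y + 4*y²)
z = -268 (z = -(-4 + 2*(4 - 2*(-2)) + 4*(4 - 2*(-2))²) = -(-4 + 2*(4 + 4) + 4*(4 + 4)²) = -(-4 + 2*8 + 4*8²) = -(-4 + 16 + 4*64) = -(-4 + 16 + 256) = -1*268 = -268)
-z = -1*(-268) = 268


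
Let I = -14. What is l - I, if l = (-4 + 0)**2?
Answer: 30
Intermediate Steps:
l = 16 (l = (-4)**2 = 16)
l - I = 16 - 1*(-14) = 16 + 14 = 30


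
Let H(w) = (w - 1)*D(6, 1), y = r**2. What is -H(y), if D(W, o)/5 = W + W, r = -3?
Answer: -480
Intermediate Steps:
D(W, o) = 10*W (D(W, o) = 5*(W + W) = 5*(2*W) = 10*W)
y = 9 (y = (-3)**2 = 9)
H(w) = -60 + 60*w (H(w) = (w - 1)*(10*6) = (-1 + w)*60 = -60 + 60*w)
-H(y) = -(-60 + 60*9) = -(-60 + 540) = -1*480 = -480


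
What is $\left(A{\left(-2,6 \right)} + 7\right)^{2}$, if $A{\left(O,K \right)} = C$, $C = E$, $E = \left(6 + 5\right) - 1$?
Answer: $289$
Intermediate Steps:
$E = 10$ ($E = 11 - 1 = 10$)
$C = 10$
$A{\left(O,K \right)} = 10$
$\left(A{\left(-2,6 \right)} + 7\right)^{2} = \left(10 + 7\right)^{2} = 17^{2} = 289$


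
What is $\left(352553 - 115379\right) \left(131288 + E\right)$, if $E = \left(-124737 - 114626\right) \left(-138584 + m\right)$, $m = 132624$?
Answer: $338384391865632$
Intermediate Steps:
$E = 1426603480$ ($E = \left(-124737 - 114626\right) \left(-138584 + 132624\right) = \left(-239363\right) \left(-5960\right) = 1426603480$)
$\left(352553 - 115379\right) \left(131288 + E\right) = \left(352553 - 115379\right) \left(131288 + 1426603480\right) = 237174 \cdot 1426734768 = 338384391865632$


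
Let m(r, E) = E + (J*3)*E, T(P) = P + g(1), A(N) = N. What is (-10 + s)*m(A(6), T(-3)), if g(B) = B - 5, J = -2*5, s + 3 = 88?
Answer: 15225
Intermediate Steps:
s = 85 (s = -3 + 88 = 85)
J = -10
g(B) = -5 + B
T(P) = -4 + P (T(P) = P + (-5 + 1) = P - 4 = -4 + P)
m(r, E) = -29*E (m(r, E) = E + (-10*3)*E = E - 30*E = -29*E)
(-10 + s)*m(A(6), T(-3)) = (-10 + 85)*(-29*(-4 - 3)) = 75*(-29*(-7)) = 75*203 = 15225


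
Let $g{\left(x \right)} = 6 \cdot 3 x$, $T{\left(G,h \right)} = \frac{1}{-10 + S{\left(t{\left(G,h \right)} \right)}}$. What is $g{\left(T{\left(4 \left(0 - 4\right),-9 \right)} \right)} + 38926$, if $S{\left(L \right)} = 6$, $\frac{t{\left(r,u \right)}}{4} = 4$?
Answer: $\frac{77843}{2} \approx 38922.0$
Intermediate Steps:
$t{\left(r,u \right)} = 16$ ($t{\left(r,u \right)} = 4 \cdot 4 = 16$)
$T{\left(G,h \right)} = - \frac{1}{4}$ ($T{\left(G,h \right)} = \frac{1}{-10 + 6} = \frac{1}{-4} = - \frac{1}{4}$)
$g{\left(x \right)} = 18 x$
$g{\left(T{\left(4 \left(0 - 4\right),-9 \right)} \right)} + 38926 = 18 \left(- \frac{1}{4}\right) + 38926 = - \frac{9}{2} + 38926 = \frac{77843}{2}$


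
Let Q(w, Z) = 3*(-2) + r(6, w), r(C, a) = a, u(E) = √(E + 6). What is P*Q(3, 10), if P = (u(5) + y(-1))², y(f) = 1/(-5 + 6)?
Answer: -36 - 6*√11 ≈ -55.900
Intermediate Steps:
u(E) = √(6 + E)
y(f) = 1 (y(f) = 1/1 = 1)
Q(w, Z) = -6 + w (Q(w, Z) = 3*(-2) + w = -6 + w)
P = (1 + √11)² (P = (√(6 + 5) + 1)² = (√11 + 1)² = (1 + √11)² ≈ 18.633)
P*Q(3, 10) = (1 + √11)²*(-6 + 3) = (1 + √11)²*(-3) = -3*(1 + √11)²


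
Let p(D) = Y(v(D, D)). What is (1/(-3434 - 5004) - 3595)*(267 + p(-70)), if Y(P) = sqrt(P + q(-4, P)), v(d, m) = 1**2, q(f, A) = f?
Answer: -8099341137/8438 - 30334611*I*sqrt(3)/8438 ≈ -9.5987e+5 - 6226.7*I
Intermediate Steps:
v(d, m) = 1
Y(P) = sqrt(-4 + P) (Y(P) = sqrt(P - 4) = sqrt(-4 + P))
p(D) = I*sqrt(3) (p(D) = sqrt(-4 + 1) = sqrt(-3) = I*sqrt(3))
(1/(-3434 - 5004) - 3595)*(267 + p(-70)) = (1/(-3434 - 5004) - 3595)*(267 + I*sqrt(3)) = (1/(-8438) - 3595)*(267 + I*sqrt(3)) = (-1/8438 - 3595)*(267 + I*sqrt(3)) = -30334611*(267 + I*sqrt(3))/8438 = -8099341137/8438 - 30334611*I*sqrt(3)/8438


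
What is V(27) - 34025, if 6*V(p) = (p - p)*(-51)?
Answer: -34025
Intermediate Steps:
V(p) = 0 (V(p) = ((p - p)*(-51))/6 = (0*(-51))/6 = (1/6)*0 = 0)
V(27) - 34025 = 0 - 34025 = -34025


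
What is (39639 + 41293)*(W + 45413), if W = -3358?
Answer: 3403595260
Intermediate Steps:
(39639 + 41293)*(W + 45413) = (39639 + 41293)*(-3358 + 45413) = 80932*42055 = 3403595260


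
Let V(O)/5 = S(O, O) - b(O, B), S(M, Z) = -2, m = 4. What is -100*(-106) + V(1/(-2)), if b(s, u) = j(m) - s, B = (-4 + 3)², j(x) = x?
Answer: 21135/2 ≈ 10568.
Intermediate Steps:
B = 1 (B = (-1)² = 1)
b(s, u) = 4 - s
V(O) = -30 + 5*O (V(O) = 5*(-2 - (4 - O)) = 5*(-2 + (-4 + O)) = 5*(-6 + O) = -30 + 5*O)
-100*(-106) + V(1/(-2)) = -100*(-106) + (-30 + 5/(-2)) = 10600 + (-30 + 5*(-½)) = 10600 + (-30 - 5/2) = 10600 - 65/2 = 21135/2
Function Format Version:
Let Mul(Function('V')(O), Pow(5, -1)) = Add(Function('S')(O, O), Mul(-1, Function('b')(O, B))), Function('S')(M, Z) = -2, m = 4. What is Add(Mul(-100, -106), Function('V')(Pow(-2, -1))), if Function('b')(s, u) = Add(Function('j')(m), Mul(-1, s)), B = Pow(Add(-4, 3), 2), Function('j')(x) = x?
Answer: Rational(21135, 2) ≈ 10568.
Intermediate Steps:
B = 1 (B = Pow(-1, 2) = 1)
Function('b')(s, u) = Add(4, Mul(-1, s))
Function('V')(O) = Add(-30, Mul(5, O)) (Function('V')(O) = Mul(5, Add(-2, Mul(-1, Add(4, Mul(-1, O))))) = Mul(5, Add(-2, Add(-4, O))) = Mul(5, Add(-6, O)) = Add(-30, Mul(5, O)))
Add(Mul(-100, -106), Function('V')(Pow(-2, -1))) = Add(Mul(-100, -106), Add(-30, Mul(5, Pow(-2, -1)))) = Add(10600, Add(-30, Mul(5, Rational(-1, 2)))) = Add(10600, Add(-30, Rational(-5, 2))) = Add(10600, Rational(-65, 2)) = Rational(21135, 2)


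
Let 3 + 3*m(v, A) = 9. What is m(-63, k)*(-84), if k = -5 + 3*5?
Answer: -168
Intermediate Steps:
k = 10 (k = -5 + 15 = 10)
m(v, A) = 2 (m(v, A) = -1 + (1/3)*9 = -1 + 3 = 2)
m(-63, k)*(-84) = 2*(-84) = -168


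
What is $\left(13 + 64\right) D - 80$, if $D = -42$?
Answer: $-3314$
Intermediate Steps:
$\left(13 + 64\right) D - 80 = \left(13 + 64\right) \left(-42\right) - 80 = 77 \left(-42\right) - 80 = -3234 - 80 = -3314$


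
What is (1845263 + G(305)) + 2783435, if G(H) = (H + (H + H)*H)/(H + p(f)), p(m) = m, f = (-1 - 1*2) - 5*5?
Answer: 1282335701/277 ≈ 4.6294e+6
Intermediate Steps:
f = -28 (f = (-1 - 2) - 25 = -3 - 25 = -28)
G(H) = (H + 2*H²)/(-28 + H) (G(H) = (H + (H + H)*H)/(H - 28) = (H + (2*H)*H)/(-28 + H) = (H + 2*H²)/(-28 + H))
(1845263 + G(305)) + 2783435 = (1845263 + 305*(1 + 2*305)/(-28 + 305)) + 2783435 = (1845263 + 305*(1 + 610)/277) + 2783435 = (1845263 + 305*(1/277)*611) + 2783435 = (1845263 + 186355/277) + 2783435 = 511324206/277 + 2783435 = 1282335701/277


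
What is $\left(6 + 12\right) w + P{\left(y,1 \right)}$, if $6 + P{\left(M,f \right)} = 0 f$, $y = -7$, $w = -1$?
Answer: $-24$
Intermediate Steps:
$P{\left(M,f \right)} = -6$ ($P{\left(M,f \right)} = -6 + 0 f = -6 + 0 = -6$)
$\left(6 + 12\right) w + P{\left(y,1 \right)} = \left(6 + 12\right) \left(-1\right) - 6 = 18 \left(-1\right) - 6 = -18 - 6 = -24$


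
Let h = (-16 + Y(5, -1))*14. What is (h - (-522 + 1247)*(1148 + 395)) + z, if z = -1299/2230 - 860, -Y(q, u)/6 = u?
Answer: -2496876549/2230 ≈ -1.1197e+6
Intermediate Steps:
Y(q, u) = -6*u
h = -140 (h = (-16 - 6*(-1))*14 = (-16 + 6)*14 = -10*14 = -140)
z = -1919099/2230 (z = -1299*1/2230 - 860 = -1299/2230 - 860 = -1919099/2230 ≈ -860.58)
(h - (-522 + 1247)*(1148 + 395)) + z = (-140 - (-522 + 1247)*(1148 + 395)) - 1919099/2230 = (-140 - 725*1543) - 1919099/2230 = (-140 - 1*1118675) - 1919099/2230 = (-140 - 1118675) - 1919099/2230 = -1118815 - 1919099/2230 = -2496876549/2230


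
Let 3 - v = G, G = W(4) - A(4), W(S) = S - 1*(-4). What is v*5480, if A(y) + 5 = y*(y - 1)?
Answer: 10960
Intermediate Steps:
A(y) = -5 + y*(-1 + y) (A(y) = -5 + y*(y - 1) = -5 + y*(-1 + y))
W(S) = 4 + S (W(S) = S + 4 = 4 + S)
G = 1 (G = (4 + 4) - (-5 + 4² - 1*4) = 8 - (-5 + 16 - 4) = 8 - 1*7 = 8 - 7 = 1)
v = 2 (v = 3 - 1*1 = 3 - 1 = 2)
v*5480 = 2*5480 = 10960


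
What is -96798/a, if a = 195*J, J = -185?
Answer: 2482/925 ≈ 2.6832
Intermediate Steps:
a = -36075 (a = 195*(-185) = -36075)
-96798/a = -96798/(-36075) = -96798*(-1/36075) = 2482/925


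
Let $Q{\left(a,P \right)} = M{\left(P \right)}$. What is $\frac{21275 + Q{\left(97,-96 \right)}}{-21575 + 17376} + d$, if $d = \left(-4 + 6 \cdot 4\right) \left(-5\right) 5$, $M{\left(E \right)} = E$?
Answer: $- \frac{2120679}{4199} \approx -505.04$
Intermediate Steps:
$Q{\left(a,P \right)} = P$
$d = -500$ ($d = \left(-4 + 24\right) \left(-5\right) 5 = 20 \left(-5\right) 5 = \left(-100\right) 5 = -500$)
$\frac{21275 + Q{\left(97,-96 \right)}}{-21575 + 17376} + d = \frac{21275 - 96}{-21575 + 17376} - 500 = \frac{21179}{-4199} - 500 = 21179 \left(- \frac{1}{4199}\right) - 500 = - \frac{21179}{4199} - 500 = - \frac{2120679}{4199}$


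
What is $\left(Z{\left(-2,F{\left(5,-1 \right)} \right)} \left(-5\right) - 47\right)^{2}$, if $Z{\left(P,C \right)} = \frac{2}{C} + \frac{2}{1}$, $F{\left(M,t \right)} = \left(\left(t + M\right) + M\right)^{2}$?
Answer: $\frac{21409129}{6561} \approx 3263.1$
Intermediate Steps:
$F{\left(M,t \right)} = \left(t + 2 M\right)^{2}$ ($F{\left(M,t \right)} = \left(\left(M + t\right) + M\right)^{2} = \left(t + 2 M\right)^{2}$)
$Z{\left(P,C \right)} = 2 + \frac{2}{C}$ ($Z{\left(P,C \right)} = \frac{2}{C} + 2 \cdot 1 = \frac{2}{C} + 2 = 2 + \frac{2}{C}$)
$\left(Z{\left(-2,F{\left(5,-1 \right)} \right)} \left(-5\right) - 47\right)^{2} = \left(\left(2 + \frac{2}{\left(-1 + 2 \cdot 5\right)^{2}}\right) \left(-5\right) - 47\right)^{2} = \left(\left(2 + \frac{2}{\left(-1 + 10\right)^{2}}\right) \left(-5\right) - 47\right)^{2} = \left(\left(2 + \frac{2}{9^{2}}\right) \left(-5\right) - 47\right)^{2} = \left(\left(2 + \frac{2}{81}\right) \left(-5\right) - 47\right)^{2} = \left(\frac{164}{81} \left(-5\right) - 47\right)^{2} = \left(- \frac{820}{81} - 47\right)^{2} = \left(- \frac{4627}{81}\right)^{2} = \frac{21409129}{6561}$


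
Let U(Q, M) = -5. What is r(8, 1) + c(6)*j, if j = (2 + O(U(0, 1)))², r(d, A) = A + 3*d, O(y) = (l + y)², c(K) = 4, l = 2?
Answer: 509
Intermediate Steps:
O(y) = (2 + y)²
j = 121 (j = (2 + (2 - 5)²)² = (2 + (-3)²)² = (2 + 9)² = 11² = 121)
r(8, 1) + c(6)*j = (1 + 3*8) + 4*121 = (1 + 24) + 484 = 25 + 484 = 509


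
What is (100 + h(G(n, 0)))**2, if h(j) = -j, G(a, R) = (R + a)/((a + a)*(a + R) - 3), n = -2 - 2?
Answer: 8433216/841 ≈ 10028.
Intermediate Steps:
n = -4
G(a, R) = (R + a)/(-3 + 2*a*(R + a)) (G(a, R) = (R + a)/((2*a)*(R + a) - 3) = (R + a)/(2*a*(R + a) - 3) = (R + a)/(-3 + 2*a*(R + a)))
(100 + h(G(n, 0)))**2 = (100 - (0 - 4)/(-3 + 2*(-4)**2 + 2*0*(-4)))**2 = (100 - (-4)/(-3 + 2*16 + 0))**2 = (100 - (-4)/(-3 + 32 + 0))**2 = (100 - (-4)/29)**2 = (100 - 1*(-4/29))**2 = (100 + 4/29)**2 = (2904/29)**2 = 8433216/841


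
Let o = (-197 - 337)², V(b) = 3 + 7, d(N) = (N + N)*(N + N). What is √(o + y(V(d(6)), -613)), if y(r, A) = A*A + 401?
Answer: √661326 ≈ 813.22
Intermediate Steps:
d(N) = 4*N² (d(N) = (2*N)*(2*N) = 4*N²)
V(b) = 10
o = 285156 (o = (-534)² = 285156)
y(r, A) = 401 + A² (y(r, A) = A² + 401 = 401 + A²)
√(o + y(V(d(6)), -613)) = √(285156 + (401 + (-613)²)) = √(285156 + (401 + 375769)) = √(285156 + 376170) = √661326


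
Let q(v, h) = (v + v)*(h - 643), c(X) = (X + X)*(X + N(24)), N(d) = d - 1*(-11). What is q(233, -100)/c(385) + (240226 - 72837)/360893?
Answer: -35410633967/58356398100 ≈ -0.60680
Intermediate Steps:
N(d) = 11 + d (N(d) = d + 11 = 11 + d)
c(X) = 2*X*(35 + X) (c(X) = (X + X)*(X + (11 + 24)) = (2*X)*(X + 35) = (2*X)*(35 + X) = 2*X*(35 + X))
q(v, h) = 2*v*(-643 + h) (q(v, h) = (2*v)*(-643 + h) = 2*v*(-643 + h))
q(233, -100)/c(385) + (240226 - 72837)/360893 = (2*233*(-643 - 100))/((2*385*(35 + 385))) + (240226 - 72837)/360893 = (2*233*(-743))/((2*385*420)) + 167389*(1/360893) = -346238/323400 + 167389/360893 = -346238*1/323400 + 167389/360893 = -173119/161700 + 167389/360893 = -35410633967/58356398100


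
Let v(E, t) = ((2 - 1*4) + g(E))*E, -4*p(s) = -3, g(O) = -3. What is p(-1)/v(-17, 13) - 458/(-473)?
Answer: 157139/160820 ≈ 0.97711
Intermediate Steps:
p(s) = 3/4 (p(s) = -1/4*(-3) = 3/4)
v(E, t) = -5*E (v(E, t) = ((2 - 1*4) - 3)*E = ((2 - 4) - 3)*E = (-2 - 3)*E = -5*E)
p(-1)/v(-17, 13) - 458/(-473) = 3/(4*((-5*(-17)))) - 458/(-473) = (3/4)/85 - 458*(-1/473) = (3/4)*(1/85) + 458/473 = 3/340 + 458/473 = 157139/160820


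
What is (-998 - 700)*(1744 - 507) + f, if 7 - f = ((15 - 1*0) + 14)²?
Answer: -2101260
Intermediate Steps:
f = -834 (f = 7 - ((15 - 1*0) + 14)² = 7 - ((15 + 0) + 14)² = 7 - (15 + 14)² = 7 - 1*29² = 7 - 1*841 = 7 - 841 = -834)
(-998 - 700)*(1744 - 507) + f = (-998 - 700)*(1744 - 507) - 834 = -1698*1237 - 834 = -2100426 - 834 = -2101260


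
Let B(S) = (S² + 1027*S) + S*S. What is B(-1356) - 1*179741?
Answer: 2105119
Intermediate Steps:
B(S) = 2*S² + 1027*S (B(S) = (S² + 1027*S) + S² = 2*S² + 1027*S)
B(-1356) - 1*179741 = -1356*(1027 + 2*(-1356)) - 1*179741 = -1356*(1027 - 2712) - 179741 = -1356*(-1685) - 179741 = 2284860 - 179741 = 2105119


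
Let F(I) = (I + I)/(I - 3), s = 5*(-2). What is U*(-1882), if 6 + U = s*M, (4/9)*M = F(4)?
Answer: 350052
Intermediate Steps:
s = -10
F(I) = 2*I/(-3 + I) (F(I) = (2*I)/(-3 + I) = 2*I/(-3 + I))
M = 18 (M = 9*(2*4/(-3 + 4))/4 = 9*(2*4/1)/4 = 9*(2*4*1)/4 = (9/4)*8 = 18)
U = -186 (U = -6 - 10*18 = -6 - 180 = -186)
U*(-1882) = -186*(-1882) = 350052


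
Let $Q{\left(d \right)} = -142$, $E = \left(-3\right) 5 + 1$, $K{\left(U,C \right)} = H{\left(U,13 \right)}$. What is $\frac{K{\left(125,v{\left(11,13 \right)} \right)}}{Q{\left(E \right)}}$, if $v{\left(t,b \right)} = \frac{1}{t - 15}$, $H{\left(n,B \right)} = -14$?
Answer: $\frac{7}{71} \approx 0.098592$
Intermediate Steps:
$v{\left(t,b \right)} = \frac{1}{-15 + t}$
$K{\left(U,C \right)} = -14$
$E = -14$ ($E = -15 + 1 = -14$)
$\frac{K{\left(125,v{\left(11,13 \right)} \right)}}{Q{\left(E \right)}} = - \frac{14}{-142} = \left(-14\right) \left(- \frac{1}{142}\right) = \frac{7}{71}$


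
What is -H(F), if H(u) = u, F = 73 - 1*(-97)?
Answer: -170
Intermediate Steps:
F = 170 (F = 73 + 97 = 170)
-H(F) = -1*170 = -170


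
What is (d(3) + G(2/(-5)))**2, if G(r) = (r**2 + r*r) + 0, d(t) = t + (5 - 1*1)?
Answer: 33489/625 ≈ 53.582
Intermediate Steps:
d(t) = 4 + t (d(t) = t + (5 - 1) = t + 4 = 4 + t)
G(r) = 2*r**2 (G(r) = (r**2 + r**2) + 0 = 2*r**2 + 0 = 2*r**2)
(d(3) + G(2/(-5)))**2 = ((4 + 3) + 2*(2/(-5))**2)**2 = (7 + 2*(2*(-1/5))**2)**2 = (7 + 2*(-2/5)**2)**2 = (7 + 2*(4/25))**2 = (7 + 8/25)**2 = (183/25)**2 = 33489/625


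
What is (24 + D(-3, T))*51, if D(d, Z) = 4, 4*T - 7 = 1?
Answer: 1428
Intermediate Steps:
T = 2 (T = 7/4 + (¼)*1 = 7/4 + ¼ = 2)
(24 + D(-3, T))*51 = (24 + 4)*51 = 28*51 = 1428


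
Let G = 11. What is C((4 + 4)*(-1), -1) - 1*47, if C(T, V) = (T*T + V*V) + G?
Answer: 29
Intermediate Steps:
C(T, V) = 11 + T**2 + V**2 (C(T, V) = (T*T + V*V) + 11 = (T**2 + V**2) + 11 = 11 + T**2 + V**2)
C((4 + 4)*(-1), -1) - 1*47 = (11 + ((4 + 4)*(-1))**2 + (-1)**2) - 1*47 = (11 + (8*(-1))**2 + 1) - 47 = (11 + (-8)**2 + 1) - 47 = (11 + 64 + 1) - 47 = 76 - 47 = 29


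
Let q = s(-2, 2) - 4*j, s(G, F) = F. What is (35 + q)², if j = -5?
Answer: 3249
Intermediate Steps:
q = 22 (q = 2 - 4*(-5) = 2 + 20 = 22)
(35 + q)² = (35 + 22)² = 57² = 3249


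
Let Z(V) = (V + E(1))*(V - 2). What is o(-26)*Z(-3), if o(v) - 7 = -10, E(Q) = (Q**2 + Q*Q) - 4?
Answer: -75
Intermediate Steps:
E(Q) = -4 + 2*Q**2 (E(Q) = (Q**2 + Q**2) - 4 = 2*Q**2 - 4 = -4 + 2*Q**2)
Z(V) = (-2 + V)**2 (Z(V) = (V + (-4 + 2*1**2))*(V - 2) = (V + (-4 + 2*1))*(-2 + V) = (V + (-4 + 2))*(-2 + V) = (V - 2)*(-2 + V) = (-2 + V)*(-2 + V) = (-2 + V)**2)
o(v) = -3 (o(v) = 7 - 10 = -3)
o(-26)*Z(-3) = -3*(4 + (-3)**2 - 4*(-3)) = -3*(4 + 9 + 12) = -3*25 = -75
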